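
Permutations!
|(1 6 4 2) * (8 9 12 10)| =|(1 6 4 2)(8 9 12 10)| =4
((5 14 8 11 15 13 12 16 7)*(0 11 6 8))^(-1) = ((0 11 15 13 12 16 7 5 14)(6 8))^(-1) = (0 14 5 7 16 12 13 15 11)(6 8)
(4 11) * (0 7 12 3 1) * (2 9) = (0 7 12 3 1)(2 9)(4 11) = [7, 0, 9, 1, 11, 5, 6, 12, 8, 2, 10, 4, 3]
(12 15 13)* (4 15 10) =[0, 1, 2, 3, 15, 5, 6, 7, 8, 9, 4, 11, 10, 12, 14, 13] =(4 15 13 12 10)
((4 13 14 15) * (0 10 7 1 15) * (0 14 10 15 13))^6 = (15)(1 10)(7 13)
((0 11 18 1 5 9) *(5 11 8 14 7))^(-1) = ((0 8 14 7 5 9)(1 11 18))^(-1) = (0 9 5 7 14 8)(1 18 11)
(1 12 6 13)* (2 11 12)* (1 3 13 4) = [0, 2, 11, 13, 1, 5, 4, 7, 8, 9, 10, 12, 6, 3] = (1 2 11 12 6 4)(3 13)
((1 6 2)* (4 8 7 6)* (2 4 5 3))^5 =(1 5 3 2)(4 8 7 6) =((1 5 3 2)(4 8 7 6))^5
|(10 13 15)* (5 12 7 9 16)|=|(5 12 7 9 16)(10 13 15)|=15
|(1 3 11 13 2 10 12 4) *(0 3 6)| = |(0 3 11 13 2 10 12 4 1 6)| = 10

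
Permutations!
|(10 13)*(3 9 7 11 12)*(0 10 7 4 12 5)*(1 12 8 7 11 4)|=60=|(0 10 13 11 5)(1 12 3 9)(4 8 7)|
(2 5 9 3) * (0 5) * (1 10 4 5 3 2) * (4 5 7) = (0 3 1 10 5 9 2)(4 7) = [3, 10, 0, 1, 7, 9, 6, 4, 8, 2, 5]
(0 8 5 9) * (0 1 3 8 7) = (0 7)(1 3 8 5 9) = [7, 3, 2, 8, 4, 9, 6, 0, 5, 1]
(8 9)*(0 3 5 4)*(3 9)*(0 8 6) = [9, 1, 2, 5, 8, 4, 0, 7, 3, 6] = (0 9 6)(3 5 4 8)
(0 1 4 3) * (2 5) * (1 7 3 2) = [7, 4, 5, 0, 2, 1, 6, 3] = (0 7 3)(1 4 2 5)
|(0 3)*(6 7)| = 2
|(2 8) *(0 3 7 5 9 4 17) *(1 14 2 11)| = |(0 3 7 5 9 4 17)(1 14 2 8 11)| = 35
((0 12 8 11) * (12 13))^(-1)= (0 11 8 12 13)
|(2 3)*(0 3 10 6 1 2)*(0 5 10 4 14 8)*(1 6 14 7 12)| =|(0 3 5 10 14 8)(1 2 4 7 12)| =30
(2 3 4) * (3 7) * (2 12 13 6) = (2 7 3 4 12 13 6) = [0, 1, 7, 4, 12, 5, 2, 3, 8, 9, 10, 11, 13, 6]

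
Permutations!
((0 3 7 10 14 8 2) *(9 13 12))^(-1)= ((0 3 7 10 14 8 2)(9 13 12))^(-1)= (0 2 8 14 10 7 3)(9 12 13)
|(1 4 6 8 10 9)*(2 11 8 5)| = 9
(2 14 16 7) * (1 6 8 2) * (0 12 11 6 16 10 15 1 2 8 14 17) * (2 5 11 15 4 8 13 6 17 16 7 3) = [12, 7, 16, 2, 8, 11, 14, 5, 13, 9, 4, 17, 15, 6, 10, 1, 3, 0] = (0 12 15 1 7 5 11 17)(2 16 3)(4 8 13 6 14 10)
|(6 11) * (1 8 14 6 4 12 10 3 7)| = 10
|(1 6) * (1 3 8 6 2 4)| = 3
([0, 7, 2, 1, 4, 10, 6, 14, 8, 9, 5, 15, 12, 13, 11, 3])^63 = [0, 11, 2, 14, 4, 10, 6, 15, 8, 9, 5, 1, 12, 13, 3, 7]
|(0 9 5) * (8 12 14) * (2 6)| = |(0 9 5)(2 6)(8 12 14)| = 6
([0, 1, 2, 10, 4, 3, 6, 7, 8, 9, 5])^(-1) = [0, 1, 2, 5, 4, 10, 6, 7, 8, 9, 3]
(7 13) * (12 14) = (7 13)(12 14) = [0, 1, 2, 3, 4, 5, 6, 13, 8, 9, 10, 11, 14, 7, 12]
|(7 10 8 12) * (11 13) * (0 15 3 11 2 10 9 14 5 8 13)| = |(0 15 3 11)(2 10 13)(5 8 12 7 9 14)| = 12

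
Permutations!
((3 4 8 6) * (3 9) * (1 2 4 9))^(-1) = (1 6 8 4 2)(3 9)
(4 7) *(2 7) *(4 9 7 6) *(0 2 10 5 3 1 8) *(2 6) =(0 6 4 10 5 3 1 8)(7 9) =[6, 8, 2, 1, 10, 3, 4, 9, 0, 7, 5]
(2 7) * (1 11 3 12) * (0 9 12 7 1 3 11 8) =(0 9 12 3 7 2 1 8) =[9, 8, 1, 7, 4, 5, 6, 2, 0, 12, 10, 11, 3]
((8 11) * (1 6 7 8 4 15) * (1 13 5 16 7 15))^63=((1 6 15 13 5 16 7 8 11 4))^63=(1 13 7 4 15 16 11 6 5 8)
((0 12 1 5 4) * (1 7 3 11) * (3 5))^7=(0 7 4 12 5)(1 3 11)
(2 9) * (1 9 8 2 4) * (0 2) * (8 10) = (0 2 10 8)(1 9 4) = [2, 9, 10, 3, 1, 5, 6, 7, 0, 4, 8]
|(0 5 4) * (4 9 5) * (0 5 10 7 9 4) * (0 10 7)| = |(0 10)(4 5)(7 9)| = 2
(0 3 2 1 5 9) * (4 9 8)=[3, 5, 1, 2, 9, 8, 6, 7, 4, 0]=(0 3 2 1 5 8 4 9)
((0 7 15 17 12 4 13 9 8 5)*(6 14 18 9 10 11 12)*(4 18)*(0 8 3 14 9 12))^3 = (0 17 3 13)(4 11 15 9)(5 8)(6 14 10 7)(12 18)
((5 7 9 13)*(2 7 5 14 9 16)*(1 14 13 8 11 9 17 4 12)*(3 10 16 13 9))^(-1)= (1 12 4 17 14)(2 16 10 3 11 8 9 13 7)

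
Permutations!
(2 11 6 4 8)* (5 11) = (2 5 11 6 4 8) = [0, 1, 5, 3, 8, 11, 4, 7, 2, 9, 10, 6]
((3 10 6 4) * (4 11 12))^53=(3 4 12 11 6 10)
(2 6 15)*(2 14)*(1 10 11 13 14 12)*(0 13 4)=(0 13 14 2 6 15 12 1 10 11 4)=[13, 10, 6, 3, 0, 5, 15, 7, 8, 9, 11, 4, 1, 14, 2, 12]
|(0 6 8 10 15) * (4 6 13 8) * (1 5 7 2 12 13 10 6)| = |(0 10 15)(1 5 7 2 12 13 8 6 4)| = 9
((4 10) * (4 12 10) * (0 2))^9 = (0 2)(10 12)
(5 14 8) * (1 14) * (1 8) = (1 14)(5 8) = [0, 14, 2, 3, 4, 8, 6, 7, 5, 9, 10, 11, 12, 13, 1]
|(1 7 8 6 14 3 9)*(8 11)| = |(1 7 11 8 6 14 3 9)| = 8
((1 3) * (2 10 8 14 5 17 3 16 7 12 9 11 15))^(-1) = (1 3 17 5 14 8 10 2 15 11 9 12 7 16)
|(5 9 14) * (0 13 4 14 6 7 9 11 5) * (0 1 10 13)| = 30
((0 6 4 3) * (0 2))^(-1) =(0 2 3 4 6)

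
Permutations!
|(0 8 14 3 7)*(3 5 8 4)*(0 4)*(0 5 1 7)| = |(0 5 8 14 1 7 4 3)| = 8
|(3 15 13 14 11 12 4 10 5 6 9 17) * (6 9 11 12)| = 10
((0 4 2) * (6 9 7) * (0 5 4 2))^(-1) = (0 4 5 2)(6 7 9) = ((0 2 5 4)(6 9 7))^(-1)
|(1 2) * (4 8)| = 2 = |(1 2)(4 8)|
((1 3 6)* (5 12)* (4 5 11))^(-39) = ((1 3 6)(4 5 12 11))^(-39) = (4 5 12 11)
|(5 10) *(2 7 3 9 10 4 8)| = 8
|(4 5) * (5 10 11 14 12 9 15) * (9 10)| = 4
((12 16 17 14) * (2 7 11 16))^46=((2 7 11 16 17 14 12))^46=(2 17 7 14 11 12 16)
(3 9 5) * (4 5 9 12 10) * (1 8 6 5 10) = [0, 8, 2, 12, 10, 3, 5, 7, 6, 9, 4, 11, 1] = (1 8 6 5 3 12)(4 10)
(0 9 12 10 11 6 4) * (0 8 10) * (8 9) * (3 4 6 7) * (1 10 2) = (0 8 2 1 10 11 7 3 4 9 12) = [8, 10, 1, 4, 9, 5, 6, 3, 2, 12, 11, 7, 0]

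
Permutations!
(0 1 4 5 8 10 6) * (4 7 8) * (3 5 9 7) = (0 1 3 5 4 9 7 8 10 6) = [1, 3, 2, 5, 9, 4, 0, 8, 10, 7, 6]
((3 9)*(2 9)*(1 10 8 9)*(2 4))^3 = ((1 10 8 9 3 4 2))^3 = (1 9 2 8 4 10 3)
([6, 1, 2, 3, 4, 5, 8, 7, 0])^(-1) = [8, 1, 2, 3, 4, 5, 0, 7, 6]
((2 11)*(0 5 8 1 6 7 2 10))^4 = (0 6 10 1 11 8 2 5 7)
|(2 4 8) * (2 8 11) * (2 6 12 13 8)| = |(2 4 11 6 12 13 8)| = 7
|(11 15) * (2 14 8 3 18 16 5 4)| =|(2 14 8 3 18 16 5 4)(11 15)| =8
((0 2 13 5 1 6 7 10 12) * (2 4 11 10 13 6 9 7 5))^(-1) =(0 12 10 11 4)(1 5 6 2 13 7 9)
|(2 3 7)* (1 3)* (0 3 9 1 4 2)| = |(0 3 7)(1 9)(2 4)| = 6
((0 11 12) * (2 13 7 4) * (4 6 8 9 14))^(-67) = (0 12 11)(2 9 7 4 8 13 14 6)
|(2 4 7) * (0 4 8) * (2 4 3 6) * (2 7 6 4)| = |(0 3 4 6 7 2 8)| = 7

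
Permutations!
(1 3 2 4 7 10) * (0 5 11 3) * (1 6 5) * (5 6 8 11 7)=(0 1)(2 4 5 7 10 8 11 3)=[1, 0, 4, 2, 5, 7, 6, 10, 11, 9, 8, 3]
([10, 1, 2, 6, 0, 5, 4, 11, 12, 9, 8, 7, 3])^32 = (0 3 10 6 8 4 12)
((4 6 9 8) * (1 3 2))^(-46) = ((1 3 2)(4 6 9 8))^(-46) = (1 2 3)(4 9)(6 8)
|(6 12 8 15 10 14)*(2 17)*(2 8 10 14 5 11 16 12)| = 30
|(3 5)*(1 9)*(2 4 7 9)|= 10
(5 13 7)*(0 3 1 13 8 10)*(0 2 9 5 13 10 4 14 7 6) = (0 3 1 10 2 9 5 8 4 14 7 13 6) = [3, 10, 9, 1, 14, 8, 0, 13, 4, 5, 2, 11, 12, 6, 7]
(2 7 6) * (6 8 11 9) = [0, 1, 7, 3, 4, 5, 2, 8, 11, 6, 10, 9] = (2 7 8 11 9 6)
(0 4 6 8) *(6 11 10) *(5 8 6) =[4, 1, 2, 3, 11, 8, 6, 7, 0, 9, 5, 10] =(0 4 11 10 5 8)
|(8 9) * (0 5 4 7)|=4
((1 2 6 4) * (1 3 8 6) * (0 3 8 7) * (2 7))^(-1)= ((0 3 2 1 7)(4 8 6))^(-1)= (0 7 1 2 3)(4 6 8)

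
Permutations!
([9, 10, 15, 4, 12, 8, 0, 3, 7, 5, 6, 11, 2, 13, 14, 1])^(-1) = (0 6 10 1 15 2 12 4 3 7 8 5 9)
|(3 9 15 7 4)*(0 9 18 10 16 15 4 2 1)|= |(0 9 4 3 18 10 16 15 7 2 1)|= 11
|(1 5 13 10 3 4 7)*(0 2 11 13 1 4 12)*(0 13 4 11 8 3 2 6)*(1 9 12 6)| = 33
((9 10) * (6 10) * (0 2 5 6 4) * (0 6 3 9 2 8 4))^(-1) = ((0 8 4 6 10 2 5 3 9))^(-1) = (0 9 3 5 2 10 6 4 8)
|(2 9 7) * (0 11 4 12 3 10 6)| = |(0 11 4 12 3 10 6)(2 9 7)| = 21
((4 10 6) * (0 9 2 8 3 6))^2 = ((0 9 2 8 3 6 4 10))^2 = (0 2 3 4)(6 10 9 8)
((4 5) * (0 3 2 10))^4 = (10)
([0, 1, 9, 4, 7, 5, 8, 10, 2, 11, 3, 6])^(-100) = (11)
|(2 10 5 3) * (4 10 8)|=6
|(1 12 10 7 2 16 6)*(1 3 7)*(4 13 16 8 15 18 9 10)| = |(1 12 4 13 16 6 3 7 2 8 15 18 9 10)| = 14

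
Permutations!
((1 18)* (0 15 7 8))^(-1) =((0 15 7 8)(1 18))^(-1) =(0 8 7 15)(1 18)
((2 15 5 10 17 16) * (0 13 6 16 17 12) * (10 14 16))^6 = (17)(0 13 6 10 12)(2 15 5 14 16)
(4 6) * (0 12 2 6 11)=(0 12 2 6 4 11)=[12, 1, 6, 3, 11, 5, 4, 7, 8, 9, 10, 0, 2]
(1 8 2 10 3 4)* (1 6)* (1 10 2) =(1 8)(3 4 6 10) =[0, 8, 2, 4, 6, 5, 10, 7, 1, 9, 3]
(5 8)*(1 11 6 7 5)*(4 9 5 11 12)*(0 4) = (0 4 9 5 8 1 12)(6 7 11) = [4, 12, 2, 3, 9, 8, 7, 11, 1, 5, 10, 6, 0]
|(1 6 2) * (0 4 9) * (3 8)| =6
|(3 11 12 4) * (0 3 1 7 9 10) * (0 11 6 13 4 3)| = 10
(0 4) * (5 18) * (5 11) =[4, 1, 2, 3, 0, 18, 6, 7, 8, 9, 10, 5, 12, 13, 14, 15, 16, 17, 11] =(0 4)(5 18 11)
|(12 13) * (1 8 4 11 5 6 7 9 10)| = |(1 8 4 11 5 6 7 9 10)(12 13)| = 18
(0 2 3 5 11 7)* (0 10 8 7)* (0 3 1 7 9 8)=(0 2 1 7 10)(3 5 11)(8 9)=[2, 7, 1, 5, 4, 11, 6, 10, 9, 8, 0, 3]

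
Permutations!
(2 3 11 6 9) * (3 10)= (2 10 3 11 6 9)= [0, 1, 10, 11, 4, 5, 9, 7, 8, 2, 3, 6]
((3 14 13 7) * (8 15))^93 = ((3 14 13 7)(8 15))^93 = (3 14 13 7)(8 15)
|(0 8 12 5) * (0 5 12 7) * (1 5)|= |(12)(0 8 7)(1 5)|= 6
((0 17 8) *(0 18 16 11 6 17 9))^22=(6 16 8)(11 18 17)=((0 9)(6 17 8 18 16 11))^22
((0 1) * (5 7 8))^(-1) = (0 1)(5 8 7)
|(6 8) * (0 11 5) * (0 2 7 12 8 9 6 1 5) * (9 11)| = 12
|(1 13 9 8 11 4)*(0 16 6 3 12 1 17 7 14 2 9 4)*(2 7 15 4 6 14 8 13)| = |(0 16 14 7 8 11)(1 2 9 13 6 3 12)(4 17 15)| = 42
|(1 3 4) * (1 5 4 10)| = |(1 3 10)(4 5)| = 6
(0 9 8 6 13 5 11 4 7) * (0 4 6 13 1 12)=(0 9 8 13 5 11 6 1 12)(4 7)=[9, 12, 2, 3, 7, 11, 1, 4, 13, 8, 10, 6, 0, 5]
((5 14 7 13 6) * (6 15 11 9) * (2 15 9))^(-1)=(2 11 15)(5 6 9 13 7 14)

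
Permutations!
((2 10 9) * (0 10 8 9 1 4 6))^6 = (0 10 1 4 6)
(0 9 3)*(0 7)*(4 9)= [4, 1, 2, 7, 9, 5, 6, 0, 8, 3]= (0 4 9 3 7)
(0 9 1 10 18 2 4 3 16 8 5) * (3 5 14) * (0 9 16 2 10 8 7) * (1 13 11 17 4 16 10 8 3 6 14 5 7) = (0 10 18 8 5 9 13 11 17 4 7)(1 3 2 16)(6 14) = [10, 3, 16, 2, 7, 9, 14, 0, 5, 13, 18, 17, 12, 11, 6, 15, 1, 4, 8]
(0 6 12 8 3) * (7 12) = (0 6 7 12 8 3) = [6, 1, 2, 0, 4, 5, 7, 12, 3, 9, 10, 11, 8]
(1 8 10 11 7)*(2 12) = [0, 8, 12, 3, 4, 5, 6, 1, 10, 9, 11, 7, 2] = (1 8 10 11 7)(2 12)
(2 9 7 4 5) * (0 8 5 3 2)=(0 8 5)(2 9 7 4 3)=[8, 1, 9, 2, 3, 0, 6, 4, 5, 7]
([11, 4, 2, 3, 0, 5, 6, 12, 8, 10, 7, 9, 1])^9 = (0 11 9 10 7 12 1 4)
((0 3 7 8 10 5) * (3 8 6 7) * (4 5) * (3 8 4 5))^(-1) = (0 5 10 8 3 4)(6 7)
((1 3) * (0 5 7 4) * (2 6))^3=((0 5 7 4)(1 3)(2 6))^3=(0 4 7 5)(1 3)(2 6)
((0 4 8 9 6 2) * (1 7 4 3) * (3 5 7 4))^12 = (0 7 1 8 6)(2 5 3 4 9)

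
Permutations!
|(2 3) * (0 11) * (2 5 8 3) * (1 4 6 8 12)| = |(0 11)(1 4 6 8 3 5 12)| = 14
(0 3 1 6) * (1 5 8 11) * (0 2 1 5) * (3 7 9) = (0 7 9 3)(1 6 2)(5 8 11) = [7, 6, 1, 0, 4, 8, 2, 9, 11, 3, 10, 5]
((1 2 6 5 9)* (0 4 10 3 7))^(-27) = ((0 4 10 3 7)(1 2 6 5 9))^(-27) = (0 3 4 7 10)(1 5 2 9 6)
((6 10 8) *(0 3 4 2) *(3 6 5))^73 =((0 6 10 8 5 3 4 2))^73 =(0 6 10 8 5 3 4 2)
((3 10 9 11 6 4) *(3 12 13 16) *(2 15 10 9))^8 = ((2 15 10)(3 9 11 6 4 12 13 16))^8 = (16)(2 10 15)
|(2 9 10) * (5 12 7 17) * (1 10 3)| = 20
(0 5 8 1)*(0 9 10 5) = [0, 9, 2, 3, 4, 8, 6, 7, 1, 10, 5] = (1 9 10 5 8)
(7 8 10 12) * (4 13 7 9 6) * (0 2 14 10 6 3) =(0 2 14 10 12 9 3)(4 13 7 8 6) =[2, 1, 14, 0, 13, 5, 4, 8, 6, 3, 12, 11, 9, 7, 10]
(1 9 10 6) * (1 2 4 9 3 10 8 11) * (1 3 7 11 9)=(1 7 11 3 10 6 2 4)(8 9)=[0, 7, 4, 10, 1, 5, 2, 11, 9, 8, 6, 3]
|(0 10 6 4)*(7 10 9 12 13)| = |(0 9 12 13 7 10 6 4)| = 8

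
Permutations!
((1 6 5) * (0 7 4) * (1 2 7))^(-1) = (0 4 7 2 5 6 1)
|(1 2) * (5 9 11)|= 6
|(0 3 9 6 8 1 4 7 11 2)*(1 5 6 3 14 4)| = |(0 14 4 7 11 2)(3 9)(5 6 8)| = 6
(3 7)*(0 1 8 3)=(0 1 8 3 7)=[1, 8, 2, 7, 4, 5, 6, 0, 3]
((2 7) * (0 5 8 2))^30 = (8)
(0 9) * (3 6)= (0 9)(3 6)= [9, 1, 2, 6, 4, 5, 3, 7, 8, 0]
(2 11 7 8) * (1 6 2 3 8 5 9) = (1 6 2 11 7 5 9)(3 8) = [0, 6, 11, 8, 4, 9, 2, 5, 3, 1, 10, 7]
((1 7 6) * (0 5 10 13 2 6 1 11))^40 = (0 6 13 5 11 2 10)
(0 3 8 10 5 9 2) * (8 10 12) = (0 3 10 5 9 2)(8 12) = [3, 1, 0, 10, 4, 9, 6, 7, 12, 2, 5, 11, 8]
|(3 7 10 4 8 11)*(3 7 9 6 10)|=|(3 9 6 10 4 8 11 7)|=8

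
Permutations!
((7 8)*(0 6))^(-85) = ((0 6)(7 8))^(-85) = (0 6)(7 8)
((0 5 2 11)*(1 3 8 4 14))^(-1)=(0 11 2 5)(1 14 4 8 3)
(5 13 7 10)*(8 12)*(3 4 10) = [0, 1, 2, 4, 10, 13, 6, 3, 12, 9, 5, 11, 8, 7] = (3 4 10 5 13 7)(8 12)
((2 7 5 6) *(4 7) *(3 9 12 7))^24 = (12)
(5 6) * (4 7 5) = [0, 1, 2, 3, 7, 6, 4, 5] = (4 7 5 6)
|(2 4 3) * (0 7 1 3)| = |(0 7 1 3 2 4)| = 6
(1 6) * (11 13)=[0, 6, 2, 3, 4, 5, 1, 7, 8, 9, 10, 13, 12, 11]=(1 6)(11 13)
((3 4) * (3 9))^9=((3 4 9))^9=(9)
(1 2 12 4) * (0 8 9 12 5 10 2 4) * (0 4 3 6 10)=[8, 3, 5, 6, 1, 0, 10, 7, 9, 12, 2, 11, 4]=(0 8 9 12 4 1 3 6 10 2 5)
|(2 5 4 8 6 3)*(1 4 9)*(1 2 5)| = 8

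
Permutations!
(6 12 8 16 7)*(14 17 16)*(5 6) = (5 6 12 8 14 17 16 7) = [0, 1, 2, 3, 4, 6, 12, 5, 14, 9, 10, 11, 8, 13, 17, 15, 7, 16]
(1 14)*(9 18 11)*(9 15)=(1 14)(9 18 11 15)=[0, 14, 2, 3, 4, 5, 6, 7, 8, 18, 10, 15, 12, 13, 1, 9, 16, 17, 11]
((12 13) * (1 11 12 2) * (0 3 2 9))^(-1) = (0 9 13 12 11 1 2 3)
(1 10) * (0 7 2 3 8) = (0 7 2 3 8)(1 10) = [7, 10, 3, 8, 4, 5, 6, 2, 0, 9, 1]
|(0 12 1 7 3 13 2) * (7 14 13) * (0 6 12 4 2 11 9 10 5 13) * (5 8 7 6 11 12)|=15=|(0 4 2 11 9 10 8 7 3 6 5 13 12 1 14)|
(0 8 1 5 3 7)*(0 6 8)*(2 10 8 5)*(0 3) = (0 3 7 6 5)(1 2 10 8) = [3, 2, 10, 7, 4, 0, 5, 6, 1, 9, 8]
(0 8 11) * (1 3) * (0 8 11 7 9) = [11, 3, 2, 1, 4, 5, 6, 9, 7, 0, 10, 8] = (0 11 8 7 9)(1 3)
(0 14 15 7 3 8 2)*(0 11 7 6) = (0 14 15 6)(2 11 7 3 8) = [14, 1, 11, 8, 4, 5, 0, 3, 2, 9, 10, 7, 12, 13, 15, 6]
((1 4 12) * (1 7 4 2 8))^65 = (1 8 2)(4 7 12) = ((1 2 8)(4 12 7))^65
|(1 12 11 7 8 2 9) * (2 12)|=12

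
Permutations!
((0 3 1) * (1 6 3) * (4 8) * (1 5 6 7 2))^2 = (8)(0 6 7 1 5 3 2)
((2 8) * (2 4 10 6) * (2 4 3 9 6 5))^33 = (2 8 3 9 6 4 10 5) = ((2 8 3 9 6 4 10 5))^33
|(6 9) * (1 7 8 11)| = 4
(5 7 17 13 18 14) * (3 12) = [0, 1, 2, 12, 4, 7, 6, 17, 8, 9, 10, 11, 3, 18, 5, 15, 16, 13, 14] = (3 12)(5 7 17 13 18 14)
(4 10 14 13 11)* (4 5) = (4 10 14 13 11 5) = [0, 1, 2, 3, 10, 4, 6, 7, 8, 9, 14, 5, 12, 11, 13]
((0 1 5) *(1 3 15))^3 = ((0 3 15 1 5))^3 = (0 1 3 5 15)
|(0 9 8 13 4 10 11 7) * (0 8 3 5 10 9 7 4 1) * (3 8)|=|(0 7 3 5 10 11 4 9 8 13 1)|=11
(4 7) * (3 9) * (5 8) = (3 9)(4 7)(5 8) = [0, 1, 2, 9, 7, 8, 6, 4, 5, 3]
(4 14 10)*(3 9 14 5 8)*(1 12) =(1 12)(3 9 14 10 4 5 8) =[0, 12, 2, 9, 5, 8, 6, 7, 3, 14, 4, 11, 1, 13, 10]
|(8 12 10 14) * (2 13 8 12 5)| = |(2 13 8 5)(10 14 12)| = 12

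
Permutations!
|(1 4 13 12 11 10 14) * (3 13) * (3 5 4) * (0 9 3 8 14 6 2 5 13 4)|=33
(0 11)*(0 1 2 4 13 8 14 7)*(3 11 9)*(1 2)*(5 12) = (0 9 3 11 2 4 13 8 14 7)(5 12) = [9, 1, 4, 11, 13, 12, 6, 0, 14, 3, 10, 2, 5, 8, 7]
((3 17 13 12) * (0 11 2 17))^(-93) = (0 12 17 11 3 13 2)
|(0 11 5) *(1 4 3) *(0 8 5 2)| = 6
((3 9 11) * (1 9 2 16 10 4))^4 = (1 2)(3 4)(9 16)(10 11)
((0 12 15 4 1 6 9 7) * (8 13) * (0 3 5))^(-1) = ((0 12 15 4 1 6 9 7 3 5)(8 13))^(-1) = (0 5 3 7 9 6 1 4 15 12)(8 13)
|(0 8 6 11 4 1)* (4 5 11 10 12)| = |(0 8 6 10 12 4 1)(5 11)| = 14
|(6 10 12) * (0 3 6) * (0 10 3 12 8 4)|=10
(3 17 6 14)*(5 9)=[0, 1, 2, 17, 4, 9, 14, 7, 8, 5, 10, 11, 12, 13, 3, 15, 16, 6]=(3 17 6 14)(5 9)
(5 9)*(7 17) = (5 9)(7 17) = [0, 1, 2, 3, 4, 9, 6, 17, 8, 5, 10, 11, 12, 13, 14, 15, 16, 7]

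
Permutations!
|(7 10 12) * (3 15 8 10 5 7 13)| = |(3 15 8 10 12 13)(5 7)| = 6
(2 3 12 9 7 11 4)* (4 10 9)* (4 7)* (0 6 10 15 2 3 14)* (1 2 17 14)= (0 6 10 9 4 3 12 7 11 15 17 14)(1 2)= [6, 2, 1, 12, 3, 5, 10, 11, 8, 4, 9, 15, 7, 13, 0, 17, 16, 14]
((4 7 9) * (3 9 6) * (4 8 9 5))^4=(9)(3 6 7 4 5)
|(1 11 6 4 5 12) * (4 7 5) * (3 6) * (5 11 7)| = 7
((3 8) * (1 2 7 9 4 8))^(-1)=(1 3 8 4 9 7 2)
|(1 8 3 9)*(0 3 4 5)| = |(0 3 9 1 8 4 5)| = 7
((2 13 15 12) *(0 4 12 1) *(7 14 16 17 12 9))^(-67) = (0 16 15 7 2 4 17 1 14 13 9 12) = ((0 4 9 7 14 16 17 12 2 13 15 1))^(-67)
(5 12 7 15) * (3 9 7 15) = [0, 1, 2, 9, 4, 12, 6, 3, 8, 7, 10, 11, 15, 13, 14, 5] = (3 9 7)(5 12 15)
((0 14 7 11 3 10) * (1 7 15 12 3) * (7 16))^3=(0 12)(1 11 7 16)(3 14)(10 15)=((0 14 15 12 3 10)(1 16 7 11))^3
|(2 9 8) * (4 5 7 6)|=|(2 9 8)(4 5 7 6)|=12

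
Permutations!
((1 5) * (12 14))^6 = (14)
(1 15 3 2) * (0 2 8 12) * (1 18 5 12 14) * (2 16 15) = (0 16 15 3 8 14 1 2 18 5 12) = [16, 2, 18, 8, 4, 12, 6, 7, 14, 9, 10, 11, 0, 13, 1, 3, 15, 17, 5]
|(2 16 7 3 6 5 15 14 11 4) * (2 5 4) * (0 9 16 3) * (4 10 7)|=|(0 9 16 4 5 15 14 11 2 3 6 10 7)|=13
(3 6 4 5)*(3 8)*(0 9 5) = [9, 1, 2, 6, 0, 8, 4, 7, 3, 5] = (0 9 5 8 3 6 4)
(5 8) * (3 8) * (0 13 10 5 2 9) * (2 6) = (0 13 10 5 3 8 6 2 9) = [13, 1, 9, 8, 4, 3, 2, 7, 6, 0, 5, 11, 12, 10]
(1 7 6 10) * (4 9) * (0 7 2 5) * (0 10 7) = (1 2 5 10)(4 9)(6 7) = [0, 2, 5, 3, 9, 10, 7, 6, 8, 4, 1]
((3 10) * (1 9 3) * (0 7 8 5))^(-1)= ((0 7 8 5)(1 9 3 10))^(-1)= (0 5 8 7)(1 10 3 9)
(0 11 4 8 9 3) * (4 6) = (0 11 6 4 8 9 3) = [11, 1, 2, 0, 8, 5, 4, 7, 9, 3, 10, 6]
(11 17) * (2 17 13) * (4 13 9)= (2 17 11 9 4 13)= [0, 1, 17, 3, 13, 5, 6, 7, 8, 4, 10, 9, 12, 2, 14, 15, 16, 11]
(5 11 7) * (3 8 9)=(3 8 9)(5 11 7)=[0, 1, 2, 8, 4, 11, 6, 5, 9, 3, 10, 7]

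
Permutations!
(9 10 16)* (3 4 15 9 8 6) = [0, 1, 2, 4, 15, 5, 3, 7, 6, 10, 16, 11, 12, 13, 14, 9, 8] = (3 4 15 9 10 16 8 6)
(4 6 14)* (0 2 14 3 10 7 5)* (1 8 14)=[2, 8, 1, 10, 6, 0, 3, 5, 14, 9, 7, 11, 12, 13, 4]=(0 2 1 8 14 4 6 3 10 7 5)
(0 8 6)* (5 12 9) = (0 8 6)(5 12 9) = [8, 1, 2, 3, 4, 12, 0, 7, 6, 5, 10, 11, 9]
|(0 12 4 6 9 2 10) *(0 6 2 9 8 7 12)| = 7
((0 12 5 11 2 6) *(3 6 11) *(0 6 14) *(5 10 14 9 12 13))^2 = ((0 13 5 3 9 12 10 14)(2 11))^2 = (0 5 9 10)(3 12 14 13)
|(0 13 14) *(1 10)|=6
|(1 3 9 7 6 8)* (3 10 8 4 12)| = 6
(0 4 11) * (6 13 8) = (0 4 11)(6 13 8) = [4, 1, 2, 3, 11, 5, 13, 7, 6, 9, 10, 0, 12, 8]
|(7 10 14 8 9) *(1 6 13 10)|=|(1 6 13 10 14 8 9 7)|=8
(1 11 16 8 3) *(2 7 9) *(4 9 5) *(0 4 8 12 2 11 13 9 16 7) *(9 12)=(0 4 16 9 11 7 5 8 3 1 13 12 2)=[4, 13, 0, 1, 16, 8, 6, 5, 3, 11, 10, 7, 2, 12, 14, 15, 9]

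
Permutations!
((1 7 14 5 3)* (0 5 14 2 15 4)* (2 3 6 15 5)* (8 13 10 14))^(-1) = (0 4 15 6 5 2)(1 3 7)(8 14 10 13)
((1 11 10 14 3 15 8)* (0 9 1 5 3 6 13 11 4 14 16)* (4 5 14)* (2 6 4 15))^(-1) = (0 16 10 11 13 6 2 3 5 1 9)(4 14 8 15)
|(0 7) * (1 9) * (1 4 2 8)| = |(0 7)(1 9 4 2 8)| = 10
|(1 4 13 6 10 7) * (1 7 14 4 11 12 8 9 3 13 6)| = |(1 11 12 8 9 3 13)(4 6 10 14)| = 28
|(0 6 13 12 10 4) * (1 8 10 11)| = 9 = |(0 6 13 12 11 1 8 10 4)|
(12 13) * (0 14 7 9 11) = [14, 1, 2, 3, 4, 5, 6, 9, 8, 11, 10, 0, 13, 12, 7] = (0 14 7 9 11)(12 13)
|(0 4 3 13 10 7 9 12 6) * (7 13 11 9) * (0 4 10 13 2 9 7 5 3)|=28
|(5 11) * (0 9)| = 2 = |(0 9)(5 11)|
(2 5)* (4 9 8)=(2 5)(4 9 8)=[0, 1, 5, 3, 9, 2, 6, 7, 4, 8]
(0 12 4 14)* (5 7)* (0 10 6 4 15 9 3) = (0 12 15 9 3)(4 14 10 6)(5 7) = [12, 1, 2, 0, 14, 7, 4, 5, 8, 3, 6, 11, 15, 13, 10, 9]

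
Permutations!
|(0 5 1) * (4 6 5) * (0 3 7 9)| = |(0 4 6 5 1 3 7 9)| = 8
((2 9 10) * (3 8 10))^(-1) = ((2 9 3 8 10))^(-1) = (2 10 8 3 9)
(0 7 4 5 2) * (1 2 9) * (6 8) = [7, 2, 0, 3, 5, 9, 8, 4, 6, 1] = (0 7 4 5 9 1 2)(6 8)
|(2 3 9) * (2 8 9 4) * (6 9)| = 3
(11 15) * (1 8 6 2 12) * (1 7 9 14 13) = (1 8 6 2 12 7 9 14 13)(11 15) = [0, 8, 12, 3, 4, 5, 2, 9, 6, 14, 10, 15, 7, 1, 13, 11]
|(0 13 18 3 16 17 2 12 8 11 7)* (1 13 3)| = |(0 3 16 17 2 12 8 11 7)(1 13 18)| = 9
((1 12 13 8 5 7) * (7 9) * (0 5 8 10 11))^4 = (0 1 11 7 10 9 13 5 12)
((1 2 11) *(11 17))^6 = (1 17)(2 11)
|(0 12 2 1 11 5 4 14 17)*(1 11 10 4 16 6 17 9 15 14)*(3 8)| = 24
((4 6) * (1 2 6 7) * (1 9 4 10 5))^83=(1 10 2 5 6)(4 9 7)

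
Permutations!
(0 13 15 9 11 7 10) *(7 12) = (0 13 15 9 11 12 7 10) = [13, 1, 2, 3, 4, 5, 6, 10, 8, 11, 0, 12, 7, 15, 14, 9]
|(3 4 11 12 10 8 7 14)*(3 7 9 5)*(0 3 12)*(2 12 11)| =|(0 3 4 2 12 10 8 9 5 11)(7 14)| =10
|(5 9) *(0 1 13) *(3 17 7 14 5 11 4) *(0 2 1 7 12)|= 30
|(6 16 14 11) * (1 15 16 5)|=7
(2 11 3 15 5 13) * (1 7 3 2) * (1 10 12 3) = (1 7)(2 11)(3 15 5 13 10 12) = [0, 7, 11, 15, 4, 13, 6, 1, 8, 9, 12, 2, 3, 10, 14, 5]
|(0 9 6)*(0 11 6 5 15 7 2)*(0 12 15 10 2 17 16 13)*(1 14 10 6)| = |(0 9 5 6 11 1 14 10 2 12 15 7 17 16 13)| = 15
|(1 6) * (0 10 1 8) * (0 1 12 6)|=|(0 10 12 6 8 1)|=6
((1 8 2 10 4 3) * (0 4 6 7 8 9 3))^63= (0 4)(2 7 10 8 6)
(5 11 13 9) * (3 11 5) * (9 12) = (3 11 13 12 9) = [0, 1, 2, 11, 4, 5, 6, 7, 8, 3, 10, 13, 9, 12]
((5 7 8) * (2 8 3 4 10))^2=(2 5 3 10 8 7 4)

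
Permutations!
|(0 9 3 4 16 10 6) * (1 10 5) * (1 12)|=10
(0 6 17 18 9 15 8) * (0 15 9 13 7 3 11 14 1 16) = (0 6 17 18 13 7 3 11 14 1 16)(8 15) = [6, 16, 2, 11, 4, 5, 17, 3, 15, 9, 10, 14, 12, 7, 1, 8, 0, 18, 13]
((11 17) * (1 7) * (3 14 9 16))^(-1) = ((1 7)(3 14 9 16)(11 17))^(-1) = (1 7)(3 16 9 14)(11 17)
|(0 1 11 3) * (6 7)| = 4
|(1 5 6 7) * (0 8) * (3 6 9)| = |(0 8)(1 5 9 3 6 7)| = 6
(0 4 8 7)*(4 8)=[8, 1, 2, 3, 4, 5, 6, 0, 7]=(0 8 7)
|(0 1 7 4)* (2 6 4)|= |(0 1 7 2 6 4)|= 6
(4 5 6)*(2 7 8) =(2 7 8)(4 5 6) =[0, 1, 7, 3, 5, 6, 4, 8, 2]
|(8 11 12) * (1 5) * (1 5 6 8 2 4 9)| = 8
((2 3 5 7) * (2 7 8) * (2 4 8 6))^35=(2 6 5 3)(4 8)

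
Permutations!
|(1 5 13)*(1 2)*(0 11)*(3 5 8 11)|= |(0 3 5 13 2 1 8 11)|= 8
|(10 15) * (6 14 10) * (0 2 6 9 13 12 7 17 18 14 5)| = 36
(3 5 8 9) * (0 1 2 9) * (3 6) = (0 1 2 9 6 3 5 8) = [1, 2, 9, 5, 4, 8, 3, 7, 0, 6]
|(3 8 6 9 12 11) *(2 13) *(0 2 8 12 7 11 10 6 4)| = 35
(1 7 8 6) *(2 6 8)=(8)(1 7 2 6)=[0, 7, 6, 3, 4, 5, 1, 2, 8]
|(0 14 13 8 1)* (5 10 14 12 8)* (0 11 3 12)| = 20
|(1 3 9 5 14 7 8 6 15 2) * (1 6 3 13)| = |(1 13)(2 6 15)(3 9 5 14 7 8)| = 6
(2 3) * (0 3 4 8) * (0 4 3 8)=(0 8 4)(2 3)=[8, 1, 3, 2, 0, 5, 6, 7, 4]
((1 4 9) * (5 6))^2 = (1 9 4)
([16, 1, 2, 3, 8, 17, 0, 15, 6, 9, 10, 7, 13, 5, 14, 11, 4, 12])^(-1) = (0 6 8 4 16)(5 13 12 17)(7 11 15)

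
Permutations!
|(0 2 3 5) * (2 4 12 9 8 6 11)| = 10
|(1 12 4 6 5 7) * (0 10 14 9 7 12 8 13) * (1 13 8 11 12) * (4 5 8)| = 12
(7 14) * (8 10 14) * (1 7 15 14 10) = [0, 7, 2, 3, 4, 5, 6, 8, 1, 9, 10, 11, 12, 13, 15, 14] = (1 7 8)(14 15)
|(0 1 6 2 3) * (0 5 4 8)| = 8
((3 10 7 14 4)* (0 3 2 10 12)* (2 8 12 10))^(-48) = (14)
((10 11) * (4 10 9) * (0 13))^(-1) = (0 13)(4 9 11 10)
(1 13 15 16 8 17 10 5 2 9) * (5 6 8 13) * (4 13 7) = (1 5 2 9)(4 13 15 16 7)(6 8 17 10) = [0, 5, 9, 3, 13, 2, 8, 4, 17, 1, 6, 11, 12, 15, 14, 16, 7, 10]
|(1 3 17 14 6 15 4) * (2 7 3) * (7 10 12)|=11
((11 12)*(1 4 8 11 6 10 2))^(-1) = ((1 4 8 11 12 6 10 2))^(-1) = (1 2 10 6 12 11 8 4)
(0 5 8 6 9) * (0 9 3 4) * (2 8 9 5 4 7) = (0 4)(2 8 6 3 7)(5 9) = [4, 1, 8, 7, 0, 9, 3, 2, 6, 5]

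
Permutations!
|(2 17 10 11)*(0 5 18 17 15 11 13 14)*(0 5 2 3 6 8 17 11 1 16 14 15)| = |(0 2)(1 16 14 5 18 11 3 6 8 17 10 13 15)| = 26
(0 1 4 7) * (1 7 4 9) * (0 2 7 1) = (0 1 9)(2 7) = [1, 9, 7, 3, 4, 5, 6, 2, 8, 0]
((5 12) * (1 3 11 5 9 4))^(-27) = (1 3 11 5 12 9 4)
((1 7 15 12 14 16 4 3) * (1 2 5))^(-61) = (1 5 2 3 4 16 14 12 15 7)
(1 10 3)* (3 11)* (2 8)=(1 10 11 3)(2 8)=[0, 10, 8, 1, 4, 5, 6, 7, 2, 9, 11, 3]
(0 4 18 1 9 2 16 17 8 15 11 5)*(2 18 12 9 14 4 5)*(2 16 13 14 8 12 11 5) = (0 2 13 14 4 11 16 17 12 9 18 1 8 15 5) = [2, 8, 13, 3, 11, 0, 6, 7, 15, 18, 10, 16, 9, 14, 4, 5, 17, 12, 1]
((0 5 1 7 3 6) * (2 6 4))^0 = ((0 5 1 7 3 4 2 6))^0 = (7)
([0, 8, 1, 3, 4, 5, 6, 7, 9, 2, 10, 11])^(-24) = (11)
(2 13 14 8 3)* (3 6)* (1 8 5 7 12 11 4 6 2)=(1 8 2 13 14 5 7 12 11 4 6 3)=[0, 8, 13, 1, 6, 7, 3, 12, 2, 9, 10, 4, 11, 14, 5]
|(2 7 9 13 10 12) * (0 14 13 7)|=6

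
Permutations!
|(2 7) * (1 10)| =|(1 10)(2 7)| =2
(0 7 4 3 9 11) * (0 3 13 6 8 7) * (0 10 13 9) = [10, 1, 2, 0, 9, 5, 8, 4, 7, 11, 13, 3, 12, 6] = (0 10 13 6 8 7 4 9 11 3)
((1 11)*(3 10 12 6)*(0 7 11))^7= (0 1 11 7)(3 6 12 10)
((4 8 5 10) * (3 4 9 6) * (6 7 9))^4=(3 10 8)(4 6 5)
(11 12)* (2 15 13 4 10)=[0, 1, 15, 3, 10, 5, 6, 7, 8, 9, 2, 12, 11, 4, 14, 13]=(2 15 13 4 10)(11 12)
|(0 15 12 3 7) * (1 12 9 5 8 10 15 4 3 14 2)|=20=|(0 4 3 7)(1 12 14 2)(5 8 10 15 9)|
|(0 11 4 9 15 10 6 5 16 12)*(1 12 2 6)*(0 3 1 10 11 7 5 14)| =|(0 7 5 16 2 6 14)(1 12 3)(4 9 15 11)| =84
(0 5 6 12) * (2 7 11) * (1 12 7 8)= (0 5 6 7 11 2 8 1 12)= [5, 12, 8, 3, 4, 6, 7, 11, 1, 9, 10, 2, 0]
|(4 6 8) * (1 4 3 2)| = |(1 4 6 8 3 2)| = 6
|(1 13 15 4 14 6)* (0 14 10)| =8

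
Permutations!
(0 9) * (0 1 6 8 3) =(0 9 1 6 8 3) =[9, 6, 2, 0, 4, 5, 8, 7, 3, 1]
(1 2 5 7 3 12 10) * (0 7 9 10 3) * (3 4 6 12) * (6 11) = (0 7)(1 2 5 9 10)(4 11 6 12) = [7, 2, 5, 3, 11, 9, 12, 0, 8, 10, 1, 6, 4]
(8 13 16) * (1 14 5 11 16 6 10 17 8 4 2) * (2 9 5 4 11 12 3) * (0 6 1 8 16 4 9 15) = (0 6 10 17 16 11 4 15)(1 14 9 5 12 3 2 8 13) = [6, 14, 8, 2, 15, 12, 10, 7, 13, 5, 17, 4, 3, 1, 9, 0, 11, 16]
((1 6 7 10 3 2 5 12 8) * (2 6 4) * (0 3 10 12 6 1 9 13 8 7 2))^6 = ((0 3 1 4)(2 5 6)(7 12)(8 9 13))^6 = (13)(0 1)(3 4)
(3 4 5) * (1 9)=[0, 9, 2, 4, 5, 3, 6, 7, 8, 1]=(1 9)(3 4 5)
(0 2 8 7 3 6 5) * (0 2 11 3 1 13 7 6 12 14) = (0 11 3 12 14)(1 13 7)(2 8 6 5) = [11, 13, 8, 12, 4, 2, 5, 1, 6, 9, 10, 3, 14, 7, 0]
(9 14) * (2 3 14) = [0, 1, 3, 14, 4, 5, 6, 7, 8, 2, 10, 11, 12, 13, 9] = (2 3 14 9)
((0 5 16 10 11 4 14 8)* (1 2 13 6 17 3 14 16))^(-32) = ((0 5 1 2 13 6 17 3 14 8)(4 16 10 11))^(-32) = (0 14 17 13 1)(2 5 8 3 6)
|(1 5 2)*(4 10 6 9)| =12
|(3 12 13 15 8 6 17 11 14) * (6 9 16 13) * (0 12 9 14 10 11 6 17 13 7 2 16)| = |(0 12 17 6 13 15 8 14 3 9)(2 16 7)(10 11)| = 30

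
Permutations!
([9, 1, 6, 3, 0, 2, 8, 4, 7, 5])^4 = [6, 1, 4, 3, 2, 7, 0, 5, 9, 8]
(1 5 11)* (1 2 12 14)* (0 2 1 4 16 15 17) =(0 2 12 14 4 16 15 17)(1 5 11) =[2, 5, 12, 3, 16, 11, 6, 7, 8, 9, 10, 1, 14, 13, 4, 17, 15, 0]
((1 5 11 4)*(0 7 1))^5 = ((0 7 1 5 11 4))^5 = (0 4 11 5 1 7)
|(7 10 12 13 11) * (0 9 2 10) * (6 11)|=9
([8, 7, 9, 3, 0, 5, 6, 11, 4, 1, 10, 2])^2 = [4, 11, 1, 3, 8, 5, 6, 2, 0, 7, 10, 9]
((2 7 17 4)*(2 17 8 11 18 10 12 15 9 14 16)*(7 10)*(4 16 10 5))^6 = (2 5 4 17 16)(7 11)(8 18)(9 14 10 12 15)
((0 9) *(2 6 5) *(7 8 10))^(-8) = ((0 9)(2 6 5)(7 8 10))^(-8) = (2 6 5)(7 8 10)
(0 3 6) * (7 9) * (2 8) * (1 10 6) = (0 3 1 10 6)(2 8)(7 9) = [3, 10, 8, 1, 4, 5, 0, 9, 2, 7, 6]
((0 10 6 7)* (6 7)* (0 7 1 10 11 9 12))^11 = (0 12 9 11)(1 10)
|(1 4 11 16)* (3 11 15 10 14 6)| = 9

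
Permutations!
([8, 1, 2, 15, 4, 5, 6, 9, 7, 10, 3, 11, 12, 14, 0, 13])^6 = (0 15 9)(3 7 14)(8 13 10)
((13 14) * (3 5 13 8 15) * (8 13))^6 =(3 8)(5 15) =((3 5 8 15)(13 14))^6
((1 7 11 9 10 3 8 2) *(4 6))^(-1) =((1 7 11 9 10 3 8 2)(4 6))^(-1) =(1 2 8 3 10 9 11 7)(4 6)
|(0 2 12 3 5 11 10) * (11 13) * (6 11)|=|(0 2 12 3 5 13 6 11 10)|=9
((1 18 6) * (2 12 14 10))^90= (18)(2 14)(10 12)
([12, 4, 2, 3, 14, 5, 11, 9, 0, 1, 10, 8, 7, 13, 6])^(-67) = (0 9 14 8 7 4 11 12 1 6)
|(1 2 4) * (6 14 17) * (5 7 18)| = 3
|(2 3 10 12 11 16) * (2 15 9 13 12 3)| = |(3 10)(9 13 12 11 16 15)| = 6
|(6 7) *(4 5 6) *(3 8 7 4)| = 3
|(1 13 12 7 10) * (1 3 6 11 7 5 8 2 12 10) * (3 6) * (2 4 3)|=6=|(1 13 10 6 11 7)(2 12 5 8 4 3)|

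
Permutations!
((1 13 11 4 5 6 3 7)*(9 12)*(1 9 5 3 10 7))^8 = (1 4 13 3 11)(5 10 9)(6 7 12)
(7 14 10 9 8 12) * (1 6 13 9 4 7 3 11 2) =[0, 6, 1, 11, 7, 5, 13, 14, 12, 8, 4, 2, 3, 9, 10] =(1 6 13 9 8 12 3 11 2)(4 7 14 10)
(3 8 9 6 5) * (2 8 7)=(2 8 9 6 5 3 7)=[0, 1, 8, 7, 4, 3, 5, 2, 9, 6]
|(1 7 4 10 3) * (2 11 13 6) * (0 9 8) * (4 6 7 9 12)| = |(0 12 4 10 3 1 9 8)(2 11 13 7 6)| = 40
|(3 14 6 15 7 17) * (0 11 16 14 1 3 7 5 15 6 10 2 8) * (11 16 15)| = |(0 16 14 10 2 8)(1 3)(5 11 15)(7 17)| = 6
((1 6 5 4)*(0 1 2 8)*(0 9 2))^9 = (9)(0 4 5 6 1)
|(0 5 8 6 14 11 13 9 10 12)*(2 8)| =|(0 5 2 8 6 14 11 13 9 10 12)| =11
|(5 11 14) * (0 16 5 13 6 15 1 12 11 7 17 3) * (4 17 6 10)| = 15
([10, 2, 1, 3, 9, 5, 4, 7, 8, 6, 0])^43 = [10, 2, 1, 3, 9, 5, 4, 7, 8, 6, 0]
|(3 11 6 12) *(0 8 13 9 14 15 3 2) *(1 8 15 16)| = 42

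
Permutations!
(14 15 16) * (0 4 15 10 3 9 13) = (0 4 15 16 14 10 3 9 13) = [4, 1, 2, 9, 15, 5, 6, 7, 8, 13, 3, 11, 12, 0, 10, 16, 14]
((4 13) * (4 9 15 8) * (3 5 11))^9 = ((3 5 11)(4 13 9 15 8))^9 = (4 8 15 9 13)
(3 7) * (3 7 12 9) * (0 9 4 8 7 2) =(0 9 3 12 4 8 7 2) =[9, 1, 0, 12, 8, 5, 6, 2, 7, 3, 10, 11, 4]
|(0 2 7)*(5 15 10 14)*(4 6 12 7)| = |(0 2 4 6 12 7)(5 15 10 14)| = 12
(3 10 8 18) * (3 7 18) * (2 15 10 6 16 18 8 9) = [0, 1, 15, 6, 4, 5, 16, 8, 3, 2, 9, 11, 12, 13, 14, 10, 18, 17, 7] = (2 15 10 9)(3 6 16 18 7 8)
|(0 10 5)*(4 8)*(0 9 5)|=2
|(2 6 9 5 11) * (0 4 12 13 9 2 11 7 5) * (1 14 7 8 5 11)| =|(0 4 12 13 9)(1 14 7 11)(2 6)(5 8)| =20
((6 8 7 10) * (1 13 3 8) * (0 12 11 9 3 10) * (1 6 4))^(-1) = ((0 12 11 9 3 8 7)(1 13 10 4))^(-1) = (0 7 8 3 9 11 12)(1 4 10 13)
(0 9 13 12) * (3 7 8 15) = (0 9 13 12)(3 7 8 15) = [9, 1, 2, 7, 4, 5, 6, 8, 15, 13, 10, 11, 0, 12, 14, 3]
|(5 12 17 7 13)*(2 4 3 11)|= |(2 4 3 11)(5 12 17 7 13)|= 20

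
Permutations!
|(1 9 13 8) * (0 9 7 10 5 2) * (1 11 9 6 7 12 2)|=8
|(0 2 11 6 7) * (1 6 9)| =|(0 2 11 9 1 6 7)| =7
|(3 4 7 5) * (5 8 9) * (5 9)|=|(9)(3 4 7 8 5)|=5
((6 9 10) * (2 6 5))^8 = (2 10 6 5 9) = ((2 6 9 10 5))^8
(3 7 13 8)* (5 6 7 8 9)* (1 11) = [0, 11, 2, 8, 4, 6, 7, 13, 3, 5, 10, 1, 12, 9] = (1 11)(3 8)(5 6 7 13 9)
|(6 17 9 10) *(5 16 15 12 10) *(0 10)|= 9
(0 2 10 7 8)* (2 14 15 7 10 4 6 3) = [14, 1, 4, 2, 6, 5, 3, 8, 0, 9, 10, 11, 12, 13, 15, 7] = (0 14 15 7 8)(2 4 6 3)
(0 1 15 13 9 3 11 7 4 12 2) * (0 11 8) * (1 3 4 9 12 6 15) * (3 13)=[13, 1, 11, 8, 6, 5, 15, 9, 0, 4, 10, 7, 2, 12, 14, 3]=(0 13 12 2 11 7 9 4 6 15 3 8)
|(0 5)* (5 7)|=3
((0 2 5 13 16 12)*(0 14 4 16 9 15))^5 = ((0 2 5 13 9 15)(4 16 12 14))^5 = (0 15 9 13 5 2)(4 16 12 14)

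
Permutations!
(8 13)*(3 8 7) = (3 8 13 7) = [0, 1, 2, 8, 4, 5, 6, 3, 13, 9, 10, 11, 12, 7]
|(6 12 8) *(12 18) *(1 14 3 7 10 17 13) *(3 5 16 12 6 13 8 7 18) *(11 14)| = |(1 11 14 5 16 12 7 10 17 8 13)(3 18 6)| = 33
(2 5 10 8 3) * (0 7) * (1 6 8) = (0 7)(1 6 8 3 2 5 10) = [7, 6, 5, 2, 4, 10, 8, 0, 3, 9, 1]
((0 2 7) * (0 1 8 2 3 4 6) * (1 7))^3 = (8)(0 6 4 3)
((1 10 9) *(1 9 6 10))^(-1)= (6 10)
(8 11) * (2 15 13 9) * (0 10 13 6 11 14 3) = (0 10 13 9 2 15 6 11 8 14 3) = [10, 1, 15, 0, 4, 5, 11, 7, 14, 2, 13, 8, 12, 9, 3, 6]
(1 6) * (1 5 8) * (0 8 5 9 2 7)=(0 8 1 6 9 2 7)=[8, 6, 7, 3, 4, 5, 9, 0, 1, 2]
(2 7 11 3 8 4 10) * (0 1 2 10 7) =[1, 2, 0, 8, 7, 5, 6, 11, 4, 9, 10, 3] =(0 1 2)(3 8 4 7 11)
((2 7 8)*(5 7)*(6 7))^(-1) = (2 8 7 6 5)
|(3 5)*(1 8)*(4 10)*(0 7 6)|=6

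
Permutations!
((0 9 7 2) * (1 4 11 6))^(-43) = (0 9 7 2)(1 4 11 6)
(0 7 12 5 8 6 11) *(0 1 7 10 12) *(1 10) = (0 1 7)(5 8 6 11 10 12) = [1, 7, 2, 3, 4, 8, 11, 0, 6, 9, 12, 10, 5]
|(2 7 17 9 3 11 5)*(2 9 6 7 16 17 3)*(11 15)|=10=|(2 16 17 6 7 3 15 11 5 9)|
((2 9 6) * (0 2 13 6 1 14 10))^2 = ((0 2 9 1 14 10)(6 13))^2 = (0 9 14)(1 10 2)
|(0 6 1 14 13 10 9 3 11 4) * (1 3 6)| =|(0 1 14 13 10 9 6 3 11 4)| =10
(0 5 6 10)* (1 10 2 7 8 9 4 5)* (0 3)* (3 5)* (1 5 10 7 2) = [5, 7, 2, 0, 3, 6, 1, 8, 9, 4, 10] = (10)(0 5 6 1 7 8 9 4 3)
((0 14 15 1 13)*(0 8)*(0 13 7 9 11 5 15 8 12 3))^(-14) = ((0 14 8 13 12 3)(1 7 9 11 5 15))^(-14) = (0 12 8)(1 5 9)(3 13 14)(7 15 11)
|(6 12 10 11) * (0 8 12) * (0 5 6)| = |(0 8 12 10 11)(5 6)| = 10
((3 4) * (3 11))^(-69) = ((3 4 11))^(-69) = (11)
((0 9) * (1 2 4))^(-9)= (0 9)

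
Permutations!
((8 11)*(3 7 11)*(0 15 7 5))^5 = ((0 15 7 11 8 3 5))^5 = (0 3 11 15 5 8 7)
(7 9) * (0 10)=(0 10)(7 9)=[10, 1, 2, 3, 4, 5, 6, 9, 8, 7, 0]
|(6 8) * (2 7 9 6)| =|(2 7 9 6 8)| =5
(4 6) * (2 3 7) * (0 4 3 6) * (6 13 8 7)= (0 4)(2 13 8 7)(3 6)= [4, 1, 13, 6, 0, 5, 3, 2, 7, 9, 10, 11, 12, 8]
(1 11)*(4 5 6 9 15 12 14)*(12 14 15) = (1 11)(4 5 6 9 12 15 14) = [0, 11, 2, 3, 5, 6, 9, 7, 8, 12, 10, 1, 15, 13, 4, 14]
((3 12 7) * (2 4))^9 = ((2 4)(3 12 7))^9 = (12)(2 4)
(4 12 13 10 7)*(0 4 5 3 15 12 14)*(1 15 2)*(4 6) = (0 6 4 14)(1 15 12 13 10 7 5 3 2) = [6, 15, 1, 2, 14, 3, 4, 5, 8, 9, 7, 11, 13, 10, 0, 12]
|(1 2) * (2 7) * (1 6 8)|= 5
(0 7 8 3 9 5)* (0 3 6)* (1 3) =(0 7 8 6)(1 3 9 5) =[7, 3, 2, 9, 4, 1, 0, 8, 6, 5]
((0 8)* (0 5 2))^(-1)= (0 2 5 8)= ((0 8 5 2))^(-1)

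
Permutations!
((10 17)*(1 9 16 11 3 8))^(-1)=(1 8 3 11 16 9)(10 17)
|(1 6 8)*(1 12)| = |(1 6 8 12)| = 4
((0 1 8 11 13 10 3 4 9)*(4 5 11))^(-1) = (0 9 4 8 1)(3 10 13 11 5)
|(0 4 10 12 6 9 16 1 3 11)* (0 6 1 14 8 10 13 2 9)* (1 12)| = |(0 4 13 2 9 16 14 8 10 1 3 11 6)| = 13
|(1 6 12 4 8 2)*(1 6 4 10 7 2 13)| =|(1 4 8 13)(2 6 12 10 7)| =20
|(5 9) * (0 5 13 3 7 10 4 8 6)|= 10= |(0 5 9 13 3 7 10 4 8 6)|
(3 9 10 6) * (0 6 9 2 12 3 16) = (0 6 16)(2 12 3)(9 10) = [6, 1, 12, 2, 4, 5, 16, 7, 8, 10, 9, 11, 3, 13, 14, 15, 0]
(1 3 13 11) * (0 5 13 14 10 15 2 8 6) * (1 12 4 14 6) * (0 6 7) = (0 5 13 11 12 4 14 10 15 2 8 1 3 7) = [5, 3, 8, 7, 14, 13, 6, 0, 1, 9, 15, 12, 4, 11, 10, 2]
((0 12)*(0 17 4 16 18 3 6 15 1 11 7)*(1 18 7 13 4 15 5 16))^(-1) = (0 7 16 5 6 3 18 15 17 12)(1 4 13 11) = ((0 12 17 15 18 3 6 5 16 7)(1 11 13 4))^(-1)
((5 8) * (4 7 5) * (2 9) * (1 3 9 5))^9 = (1 3 9 2 5 8 4 7)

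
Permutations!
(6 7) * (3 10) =(3 10)(6 7) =[0, 1, 2, 10, 4, 5, 7, 6, 8, 9, 3]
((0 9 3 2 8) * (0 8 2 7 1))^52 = (0 3 1 9 7)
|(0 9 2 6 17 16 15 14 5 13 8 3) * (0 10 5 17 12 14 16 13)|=|(0 9 2 6 12 14 17 13 8 3 10 5)(15 16)|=12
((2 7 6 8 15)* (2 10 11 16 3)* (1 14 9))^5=(1 9 14)(2 10 7 11 6 16 8 3 15)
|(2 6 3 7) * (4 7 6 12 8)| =|(2 12 8 4 7)(3 6)| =10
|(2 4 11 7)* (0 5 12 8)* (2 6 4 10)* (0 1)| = |(0 5 12 8 1)(2 10)(4 11 7 6)| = 20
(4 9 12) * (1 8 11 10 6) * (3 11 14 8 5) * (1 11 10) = (1 5 3 10 6 11)(4 9 12)(8 14) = [0, 5, 2, 10, 9, 3, 11, 7, 14, 12, 6, 1, 4, 13, 8]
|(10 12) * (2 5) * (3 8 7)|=6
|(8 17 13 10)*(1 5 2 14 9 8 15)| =|(1 5 2 14 9 8 17 13 10 15)| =10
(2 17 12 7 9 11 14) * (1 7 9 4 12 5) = (1 7 4 12 9 11 14 2 17 5) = [0, 7, 17, 3, 12, 1, 6, 4, 8, 11, 10, 14, 9, 13, 2, 15, 16, 5]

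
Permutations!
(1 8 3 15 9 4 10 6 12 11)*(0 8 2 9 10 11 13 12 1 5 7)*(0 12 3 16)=[8, 2, 9, 15, 11, 7, 1, 12, 16, 4, 6, 5, 13, 3, 14, 10, 0]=(0 8 16)(1 2 9 4 11 5 7 12 13 3 15 10 6)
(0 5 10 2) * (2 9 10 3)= (0 5 3 2)(9 10)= [5, 1, 0, 2, 4, 3, 6, 7, 8, 10, 9]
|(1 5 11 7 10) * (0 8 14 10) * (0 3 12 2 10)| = 24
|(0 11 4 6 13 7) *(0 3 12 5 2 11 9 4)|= 11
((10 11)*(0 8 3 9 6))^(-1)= ((0 8 3 9 6)(10 11))^(-1)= (0 6 9 3 8)(10 11)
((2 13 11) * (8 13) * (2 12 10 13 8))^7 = (10 12 11 13)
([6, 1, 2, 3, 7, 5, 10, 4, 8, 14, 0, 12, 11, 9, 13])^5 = (0 10 6)(4 7)(9 13 14)(11 12)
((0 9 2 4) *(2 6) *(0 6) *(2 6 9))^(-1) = (0 9 4 2)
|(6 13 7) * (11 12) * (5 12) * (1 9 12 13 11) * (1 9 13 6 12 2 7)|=12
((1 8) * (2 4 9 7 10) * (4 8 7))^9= ((1 7 10 2 8)(4 9))^9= (1 8 2 10 7)(4 9)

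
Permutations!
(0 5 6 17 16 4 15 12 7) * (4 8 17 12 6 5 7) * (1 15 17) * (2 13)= [7, 15, 13, 3, 17, 5, 12, 0, 1, 9, 10, 11, 4, 2, 14, 6, 8, 16]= (0 7)(1 15 6 12 4 17 16 8)(2 13)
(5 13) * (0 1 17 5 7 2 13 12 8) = (0 1 17 5 12 8)(2 13 7) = [1, 17, 13, 3, 4, 12, 6, 2, 0, 9, 10, 11, 8, 7, 14, 15, 16, 5]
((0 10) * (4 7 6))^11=(0 10)(4 6 7)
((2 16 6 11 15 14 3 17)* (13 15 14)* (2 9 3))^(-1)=(2 14 11 6 16)(3 9 17)(13 15)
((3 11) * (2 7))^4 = ((2 7)(3 11))^4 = (11)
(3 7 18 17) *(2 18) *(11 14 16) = (2 18 17 3 7)(11 14 16) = [0, 1, 18, 7, 4, 5, 6, 2, 8, 9, 10, 14, 12, 13, 16, 15, 11, 3, 17]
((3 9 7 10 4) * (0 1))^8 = ((0 1)(3 9 7 10 4))^8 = (3 10 9 4 7)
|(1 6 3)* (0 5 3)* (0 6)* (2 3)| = 5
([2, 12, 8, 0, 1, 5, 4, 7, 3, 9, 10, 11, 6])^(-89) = (0 3 8 2)(1 4 6 12)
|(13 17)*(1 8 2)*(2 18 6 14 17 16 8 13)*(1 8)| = |(1 13 16)(2 8 18 6 14 17)| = 6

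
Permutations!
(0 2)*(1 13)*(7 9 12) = (0 2)(1 13)(7 9 12) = [2, 13, 0, 3, 4, 5, 6, 9, 8, 12, 10, 11, 7, 1]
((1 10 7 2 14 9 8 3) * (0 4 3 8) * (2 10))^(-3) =((0 4 3 1 2 14 9)(7 10))^(-3) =(0 2 4 14 3 9 1)(7 10)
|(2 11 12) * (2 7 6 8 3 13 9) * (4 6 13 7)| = |(2 11 12 4 6 8 3 7 13 9)| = 10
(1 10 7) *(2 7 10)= (10)(1 2 7)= [0, 2, 7, 3, 4, 5, 6, 1, 8, 9, 10]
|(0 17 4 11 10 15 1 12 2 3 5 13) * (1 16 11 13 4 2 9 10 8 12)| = |(0 17 2 3 5 4 13)(8 12 9 10 15 16 11)| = 7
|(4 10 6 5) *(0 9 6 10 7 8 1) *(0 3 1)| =|(10)(0 9 6 5 4 7 8)(1 3)| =14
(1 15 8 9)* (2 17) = (1 15 8 9)(2 17) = [0, 15, 17, 3, 4, 5, 6, 7, 9, 1, 10, 11, 12, 13, 14, 8, 16, 2]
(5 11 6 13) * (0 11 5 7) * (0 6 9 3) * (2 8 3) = (0 11 9 2 8 3)(6 13 7) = [11, 1, 8, 0, 4, 5, 13, 6, 3, 2, 10, 9, 12, 7]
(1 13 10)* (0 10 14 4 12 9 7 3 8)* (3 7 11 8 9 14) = (0 10 1 13 3 9 11 8)(4 12 14) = [10, 13, 2, 9, 12, 5, 6, 7, 0, 11, 1, 8, 14, 3, 4]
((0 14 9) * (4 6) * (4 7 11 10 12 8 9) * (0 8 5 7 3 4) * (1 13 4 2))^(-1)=(0 14)(1 2 3 6 4 13)(5 12 10 11 7)(8 9)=((0 14)(1 13 4 6 3 2)(5 7 11 10 12)(8 9))^(-1)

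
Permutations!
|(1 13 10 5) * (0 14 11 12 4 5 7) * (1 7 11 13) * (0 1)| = 10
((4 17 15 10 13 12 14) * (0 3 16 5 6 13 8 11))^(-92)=((0 3 16 5 6 13 12 14 4 17 15 10 8 11))^(-92)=(0 12 8 6 15 16 4)(3 14 11 13 10 5 17)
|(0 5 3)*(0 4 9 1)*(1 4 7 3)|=6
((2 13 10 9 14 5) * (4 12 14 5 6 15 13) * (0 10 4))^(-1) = (0 2 5 9 10)(4 13 15 6 14 12)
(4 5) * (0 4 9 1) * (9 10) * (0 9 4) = (1 9)(4 5 10) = [0, 9, 2, 3, 5, 10, 6, 7, 8, 1, 4]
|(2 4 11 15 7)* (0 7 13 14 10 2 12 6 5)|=|(0 7 12 6 5)(2 4 11 15 13 14 10)|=35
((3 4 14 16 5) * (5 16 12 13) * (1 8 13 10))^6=(16)(1 14 5)(3 8 12)(4 13 10)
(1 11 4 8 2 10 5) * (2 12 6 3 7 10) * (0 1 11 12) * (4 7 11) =(0 1 12 6 3 11 7 10 5 4 8) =[1, 12, 2, 11, 8, 4, 3, 10, 0, 9, 5, 7, 6]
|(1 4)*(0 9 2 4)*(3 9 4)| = 3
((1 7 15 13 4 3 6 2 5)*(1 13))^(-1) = (1 15 7)(2 6 3 4 13 5)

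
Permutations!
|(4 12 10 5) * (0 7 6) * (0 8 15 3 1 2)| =8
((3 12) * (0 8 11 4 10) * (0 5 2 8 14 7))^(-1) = ((0 14 7)(2 8 11 4 10 5)(3 12))^(-1) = (0 7 14)(2 5 10 4 11 8)(3 12)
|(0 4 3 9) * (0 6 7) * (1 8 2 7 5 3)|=12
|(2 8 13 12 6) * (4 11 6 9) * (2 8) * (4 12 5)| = 6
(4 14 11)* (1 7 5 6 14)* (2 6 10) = [0, 7, 6, 3, 1, 10, 14, 5, 8, 9, 2, 4, 12, 13, 11] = (1 7 5 10 2 6 14 11 4)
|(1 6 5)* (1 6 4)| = 2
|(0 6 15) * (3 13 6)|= 5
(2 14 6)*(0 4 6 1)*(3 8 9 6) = (0 4 3 8 9 6 2 14 1) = [4, 0, 14, 8, 3, 5, 2, 7, 9, 6, 10, 11, 12, 13, 1]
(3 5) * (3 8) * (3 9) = (3 5 8 9) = [0, 1, 2, 5, 4, 8, 6, 7, 9, 3]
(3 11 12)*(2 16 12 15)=(2 16 12 3 11 15)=[0, 1, 16, 11, 4, 5, 6, 7, 8, 9, 10, 15, 3, 13, 14, 2, 12]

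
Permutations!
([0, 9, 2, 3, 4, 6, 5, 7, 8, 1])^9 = (1 9)(5 6)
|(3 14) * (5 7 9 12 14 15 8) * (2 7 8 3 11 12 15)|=30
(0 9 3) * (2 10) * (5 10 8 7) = (0 9 3)(2 8 7 5 10) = [9, 1, 8, 0, 4, 10, 6, 5, 7, 3, 2]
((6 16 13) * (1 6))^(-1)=(1 13 16 6)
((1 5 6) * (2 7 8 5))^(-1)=(1 6 5 8 7 2)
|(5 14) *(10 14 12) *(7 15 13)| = 12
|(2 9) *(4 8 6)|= |(2 9)(4 8 6)|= 6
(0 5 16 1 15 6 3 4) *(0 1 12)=(0 5 16 12)(1 15 6 3 4)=[5, 15, 2, 4, 1, 16, 3, 7, 8, 9, 10, 11, 0, 13, 14, 6, 12]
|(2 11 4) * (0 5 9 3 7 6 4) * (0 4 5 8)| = |(0 8)(2 11 4)(3 7 6 5 9)| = 30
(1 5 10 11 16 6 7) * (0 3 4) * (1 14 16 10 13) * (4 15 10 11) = [3, 5, 2, 15, 0, 13, 7, 14, 8, 9, 4, 11, 12, 1, 16, 10, 6] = (0 3 15 10 4)(1 5 13)(6 7 14 16)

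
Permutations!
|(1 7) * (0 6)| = |(0 6)(1 7)| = 2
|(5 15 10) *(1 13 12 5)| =|(1 13 12 5 15 10)| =6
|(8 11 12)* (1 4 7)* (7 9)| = |(1 4 9 7)(8 11 12)| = 12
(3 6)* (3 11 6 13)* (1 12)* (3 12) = (1 3 13 12)(6 11) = [0, 3, 2, 13, 4, 5, 11, 7, 8, 9, 10, 6, 1, 12]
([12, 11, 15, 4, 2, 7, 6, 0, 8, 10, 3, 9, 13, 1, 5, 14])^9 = [2, 5, 11, 13, 1, 3, 6, 4, 8, 0, 12, 7, 15, 14, 10, 9]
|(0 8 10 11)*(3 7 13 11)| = |(0 8 10 3 7 13 11)| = 7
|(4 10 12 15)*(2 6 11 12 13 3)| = |(2 6 11 12 15 4 10 13 3)| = 9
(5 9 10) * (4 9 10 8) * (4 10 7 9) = [0, 1, 2, 3, 4, 7, 6, 9, 10, 8, 5] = (5 7 9 8 10)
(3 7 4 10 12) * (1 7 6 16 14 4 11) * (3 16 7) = (1 3 6 7 11)(4 10 12 16 14) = [0, 3, 2, 6, 10, 5, 7, 11, 8, 9, 12, 1, 16, 13, 4, 15, 14]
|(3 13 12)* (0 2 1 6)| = 12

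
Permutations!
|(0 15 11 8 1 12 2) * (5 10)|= 14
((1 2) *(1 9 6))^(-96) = (9)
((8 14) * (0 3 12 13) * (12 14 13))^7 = ((0 3 14 8 13))^7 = (0 14 13 3 8)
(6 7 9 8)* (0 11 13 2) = (0 11 13 2)(6 7 9 8) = [11, 1, 0, 3, 4, 5, 7, 9, 6, 8, 10, 13, 12, 2]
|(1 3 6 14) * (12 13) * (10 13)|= |(1 3 6 14)(10 13 12)|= 12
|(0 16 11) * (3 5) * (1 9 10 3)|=15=|(0 16 11)(1 9 10 3 5)|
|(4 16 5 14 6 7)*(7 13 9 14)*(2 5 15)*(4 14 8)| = 11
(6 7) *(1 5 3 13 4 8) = (1 5 3 13 4 8)(6 7) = [0, 5, 2, 13, 8, 3, 7, 6, 1, 9, 10, 11, 12, 4]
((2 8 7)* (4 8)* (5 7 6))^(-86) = ((2 4 8 6 5 7))^(-86) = (2 5 8)(4 7 6)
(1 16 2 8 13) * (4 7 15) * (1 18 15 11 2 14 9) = (1 16 14 9)(2 8 13 18 15 4 7 11) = [0, 16, 8, 3, 7, 5, 6, 11, 13, 1, 10, 2, 12, 18, 9, 4, 14, 17, 15]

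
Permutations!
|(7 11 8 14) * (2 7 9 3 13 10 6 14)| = |(2 7 11 8)(3 13 10 6 14 9)| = 12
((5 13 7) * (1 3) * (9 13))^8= (13)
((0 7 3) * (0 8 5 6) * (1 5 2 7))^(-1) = (0 6 5 1)(2 8 3 7)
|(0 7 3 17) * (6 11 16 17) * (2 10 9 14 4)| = 35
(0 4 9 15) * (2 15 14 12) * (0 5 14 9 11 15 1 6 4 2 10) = (0 2 1 6 4 11 15 5 14 12 10) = [2, 6, 1, 3, 11, 14, 4, 7, 8, 9, 0, 15, 10, 13, 12, 5]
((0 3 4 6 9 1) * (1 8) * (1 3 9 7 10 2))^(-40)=((0 9 8 3 4 6 7 10 2 1))^(-40)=(10)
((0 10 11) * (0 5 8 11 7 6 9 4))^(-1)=((0 10 7 6 9 4)(5 8 11))^(-1)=(0 4 9 6 7 10)(5 11 8)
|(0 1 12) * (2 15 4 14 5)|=15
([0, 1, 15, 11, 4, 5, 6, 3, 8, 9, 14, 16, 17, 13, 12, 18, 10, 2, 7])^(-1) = (2 17 12 14 10 16 11 3 7 18 15)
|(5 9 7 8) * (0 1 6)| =12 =|(0 1 6)(5 9 7 8)|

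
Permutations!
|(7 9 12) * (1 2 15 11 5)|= 15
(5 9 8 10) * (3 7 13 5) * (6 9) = [0, 1, 2, 7, 4, 6, 9, 13, 10, 8, 3, 11, 12, 5] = (3 7 13 5 6 9 8 10)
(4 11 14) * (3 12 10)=[0, 1, 2, 12, 11, 5, 6, 7, 8, 9, 3, 14, 10, 13, 4]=(3 12 10)(4 11 14)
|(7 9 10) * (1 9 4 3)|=6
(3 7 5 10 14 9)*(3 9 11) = [0, 1, 2, 7, 4, 10, 6, 5, 8, 9, 14, 3, 12, 13, 11] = (3 7 5 10 14 11)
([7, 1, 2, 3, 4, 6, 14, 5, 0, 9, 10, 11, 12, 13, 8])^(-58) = (0 5 14)(6 8 7)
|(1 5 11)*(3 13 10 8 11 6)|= |(1 5 6 3 13 10 8 11)|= 8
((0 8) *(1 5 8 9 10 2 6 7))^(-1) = (0 8 5 1 7 6 2 10 9)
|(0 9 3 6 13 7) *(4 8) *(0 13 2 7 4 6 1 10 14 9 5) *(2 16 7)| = 30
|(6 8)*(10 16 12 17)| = 4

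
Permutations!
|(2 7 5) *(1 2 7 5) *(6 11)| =4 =|(1 2 5 7)(6 11)|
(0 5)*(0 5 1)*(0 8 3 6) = (0 1 8 3 6) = [1, 8, 2, 6, 4, 5, 0, 7, 3]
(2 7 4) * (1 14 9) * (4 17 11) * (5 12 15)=[0, 14, 7, 3, 2, 12, 6, 17, 8, 1, 10, 4, 15, 13, 9, 5, 16, 11]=(1 14 9)(2 7 17 11 4)(5 12 15)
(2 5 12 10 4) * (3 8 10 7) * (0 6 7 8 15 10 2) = (0 6 7 3 15 10 4)(2 5 12 8) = [6, 1, 5, 15, 0, 12, 7, 3, 2, 9, 4, 11, 8, 13, 14, 10]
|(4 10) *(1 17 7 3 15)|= 10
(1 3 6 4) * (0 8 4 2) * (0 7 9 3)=(0 8 4 1)(2 7 9 3 6)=[8, 0, 7, 6, 1, 5, 2, 9, 4, 3]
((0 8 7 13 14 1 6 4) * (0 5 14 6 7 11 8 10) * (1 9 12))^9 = (14)(0 10)(8 11)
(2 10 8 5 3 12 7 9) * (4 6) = (2 10 8 5 3 12 7 9)(4 6) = [0, 1, 10, 12, 6, 3, 4, 9, 5, 2, 8, 11, 7]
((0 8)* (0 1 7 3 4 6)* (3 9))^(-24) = (9)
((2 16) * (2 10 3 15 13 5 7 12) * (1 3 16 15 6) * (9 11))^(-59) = (1 3 6)(2 15 13 5 7 12)(9 11)(10 16)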